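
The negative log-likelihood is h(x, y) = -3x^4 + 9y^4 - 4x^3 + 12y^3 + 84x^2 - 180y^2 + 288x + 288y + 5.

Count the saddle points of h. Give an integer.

5

h separates as a function of x plus a function of y, so ∇h=0 decouples.
∂h/∂x = -12(x - 4)(x + 2)(x + 3) = 0 at x ∈ {-3, -2, 4}; ∂h/∂y = 36(y - 2)(y - 1)(y + 4) = 0 at y ∈ {-4, 1, 2}.
The Hessian is diagonal: diag(h_xx, h_yy). Second derivatives: h_xx(-3)=-84, h_xx(-2)=72, h_xx(4)=-504; h_yy(-4)=1080, h_yy(1)=-180, h_yy(2)=216.
Saddle points occur where the two diagonal entries have opposite signs: (-3, -4), (-3, 2), (-2, 1), (4, -4), (4, 2). Count: 5.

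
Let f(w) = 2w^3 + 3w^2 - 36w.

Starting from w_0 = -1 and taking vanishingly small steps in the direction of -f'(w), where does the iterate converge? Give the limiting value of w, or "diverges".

f'(w) = 6(w - 2)(w + 3), so f'(-1) = -36.
Gradient descent moves in the -f' direction, i.e. w is increasing.
The nearest critical point in that direction is w = 2, where f'' = 30 > 0 (a local minimum). The iterate converges there.

2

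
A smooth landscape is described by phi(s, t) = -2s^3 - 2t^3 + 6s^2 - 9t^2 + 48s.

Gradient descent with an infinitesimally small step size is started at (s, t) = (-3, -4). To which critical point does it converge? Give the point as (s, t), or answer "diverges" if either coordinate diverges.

phi is separable, so gradient descent decouples: s follows -∂phi/∂s, t follows -∂phi/∂t.
∂phi/∂s = -6(s - 4)(s + 2); at s=-3 this is -42, so s increases.
∂phi/∂t = -6t(t + 3); at t=-4 this is -24, so t increases.
s converges to its nearest critical value -2 (a local min of the s-part); t converges to -3. The iterate converges to (-2, -3).

(-2, -3)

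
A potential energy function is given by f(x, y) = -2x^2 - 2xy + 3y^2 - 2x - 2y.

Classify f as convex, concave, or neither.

f is quadratic, so its Hessian is the constant matrix H = [[-4, -2], [-2, 6]].
det(H) = -28, tr(H) = 2.
det(H) < 0, so H is indefinite: neither convex nor concave.

neither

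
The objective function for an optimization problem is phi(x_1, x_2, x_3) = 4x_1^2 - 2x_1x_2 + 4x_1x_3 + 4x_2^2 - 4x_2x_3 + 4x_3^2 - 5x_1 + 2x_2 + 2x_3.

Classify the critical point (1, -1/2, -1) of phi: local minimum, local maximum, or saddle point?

The Hessian is constant: H = [[8, -2, 4], [-2, 8, -4], [4, -4, 8]].
Leading principal minors: Δ₁ = 8, Δ₂ = 60, Δ₃ = 288.
All leading minors are positive, so H is positive definite: a local minimum.

local minimum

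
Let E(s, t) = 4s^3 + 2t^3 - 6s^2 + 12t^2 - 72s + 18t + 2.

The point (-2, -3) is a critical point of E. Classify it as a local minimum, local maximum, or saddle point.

local maximum

The mixed partial ∂²E/∂s∂t is 0, so the Hessian at any point is diag(E_ss, E_tt) = diag(12(2s - 1), 12(t + 2)).
At (-2, -3): H = diag(-60, -12).
Both eigenvalues are negative, so H is negative definite: a local maximum.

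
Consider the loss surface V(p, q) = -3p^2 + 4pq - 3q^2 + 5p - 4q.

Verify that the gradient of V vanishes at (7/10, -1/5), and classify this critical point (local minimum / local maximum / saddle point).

∇V = (-6p + 4q + 5, 4p - 6q - 4); substituting (7/10, -1/5) gives ∇V = (0, 0), so (7/10, -1/5) is indeed a critical point.
The Hessian of V is constant: H = [[-6, 4], [4, -6]].
det(H) = (-6)·(-6) − 4² = 20.
det(H) > 0 and tr(H) = -12 < 0, so H is negative definite and the point is a local maximum.

local maximum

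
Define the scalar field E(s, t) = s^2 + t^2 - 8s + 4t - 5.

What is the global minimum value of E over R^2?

E(s,t) separates as P(s) + Q(t) − 5, so its minimum is min P + min Q − 5.
P'(s) = 2s - 8 vanishes at s ∈ {4}; Q'(t) = 2(t + 2) vanishes at t ∈ {-2}.
Local minima of P (where P''>0): P(4)=-16. Local minima of Q: Q(-2)=-4.
So the global minimum of E is P(4) + Q(-2) − 5 = -16 − 4 − 5 = -25, attained at (4, -2).

-25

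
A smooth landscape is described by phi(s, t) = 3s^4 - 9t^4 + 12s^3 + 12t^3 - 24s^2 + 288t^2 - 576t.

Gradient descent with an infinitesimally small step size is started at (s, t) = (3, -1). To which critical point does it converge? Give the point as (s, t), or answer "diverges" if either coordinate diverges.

(1, 1)

phi is separable, so gradient descent decouples: s follows -∂phi/∂s, t follows -∂phi/∂t.
∂phi/∂s = 12s(s - 1)(s + 4); at s=3 this is 504, so s decreases.
∂phi/∂t = -36(t - 4)(t - 1)(t + 4); at t=-1 this is -1080, so t increases.
s converges to its nearest critical value 1 (a local min of the s-part); t converges to 1. The iterate converges to (1, 1).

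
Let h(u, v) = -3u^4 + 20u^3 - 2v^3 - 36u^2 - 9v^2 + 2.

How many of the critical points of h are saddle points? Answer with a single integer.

3

h separates as a function of u plus a function of v, so ∇h=0 decouples.
∂h/∂u = -12u(u - 3)(u - 2) = 0 at u ∈ {0, 2, 3}; ∂h/∂v = -6v(v + 3) = 0 at v ∈ {-3, 0}.
The Hessian is diagonal: diag(h_uu, h_vv). Second derivatives: h_uu(0)=-72, h_uu(2)=24, h_uu(3)=-36; h_vv(-3)=18, h_vv(0)=-18.
Saddle points occur where the two diagonal entries have opposite signs: (0, -3), (2, 0), (3, -3). Count: 3.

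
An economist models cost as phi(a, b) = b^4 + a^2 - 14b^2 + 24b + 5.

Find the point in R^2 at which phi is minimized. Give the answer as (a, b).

(0, -3)

phi(a,b) separates as P(a) + Q(b) + 5, so its minimum is min P + min Q + 5.
P'(a) = 2a vanishes at a ∈ {0}; Q'(b) = 4(b - 2)(b - 1)(b + 3) vanishes at b ∈ {-3, 1, 2}.
Local minima of P (where P''>0): P(0)=0. Local minima of Q: Q(-3)=-117, Q(2)=8.
So the global minimum of phi is P(0) + Q(-3) + 5 = 0 − 117 + 5 = -112, attained at (0, -3).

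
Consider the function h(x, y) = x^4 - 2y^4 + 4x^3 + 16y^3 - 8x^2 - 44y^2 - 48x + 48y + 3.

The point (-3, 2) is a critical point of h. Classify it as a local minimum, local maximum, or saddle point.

local minimum

The mixed partial ∂²h/∂x∂y is 0, so the Hessian at any point is diag(h_xx, h_yy) = diag(4(3x^2 + 6x - 4), 8(-3y^2 + 12y - 11)).
At (-3, 2): H = diag(20, 8).
Both eigenvalues are positive, so H is positive definite: a local minimum.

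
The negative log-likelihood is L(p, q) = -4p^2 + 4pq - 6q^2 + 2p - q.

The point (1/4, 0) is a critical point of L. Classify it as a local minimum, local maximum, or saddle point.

The Hessian of L is constant: H = [[-8, 4], [4, -12]].
det(H) = (-8)·(-12) − 4² = 80.
det(H) > 0 and tr(H) = -20 < 0, so H is negative definite and the point is a local maximum.

local maximum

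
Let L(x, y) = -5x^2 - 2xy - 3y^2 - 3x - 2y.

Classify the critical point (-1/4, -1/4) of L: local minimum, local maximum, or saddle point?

The Hessian of L is constant: H = [[-10, -2], [-2, -6]].
det(H) = (-10)·(-6) − (-2)² = 56.
det(H) > 0 and tr(H) = -16 < 0, so H is negative definite and the point is a local maximum.

local maximum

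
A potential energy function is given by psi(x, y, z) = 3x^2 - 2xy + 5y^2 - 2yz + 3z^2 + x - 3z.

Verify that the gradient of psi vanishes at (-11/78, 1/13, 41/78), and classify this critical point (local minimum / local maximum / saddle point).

∇psi = (6x - 2y + 1, -2x + 10y - 2z, -2y + 6z - 3); substituting (-11/78, 1/13, 41/78) gives ∇psi = (0, 0, 0), so (-11/78, 1/13, 41/78) is indeed a critical point.
The Hessian is constant: H = [[6, -2, 0], [-2, 10, -2], [0, -2, 6]].
Leading principal minors: Δ₁ = 6, Δ₂ = 56, Δ₃ = 312.
All leading minors are positive, so H is positive definite: a local minimum.

local minimum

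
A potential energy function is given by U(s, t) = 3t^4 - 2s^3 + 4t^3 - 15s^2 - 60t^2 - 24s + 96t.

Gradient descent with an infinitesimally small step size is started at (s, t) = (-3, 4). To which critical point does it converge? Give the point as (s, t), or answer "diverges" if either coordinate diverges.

(-4, 2)

U is separable, so gradient descent decouples: s follows -∂U/∂s, t follows -∂U/∂t.
∂U/∂s = -6(s + 1)(s + 4); at s=-3 this is 12, so s decreases.
∂U/∂t = 12(t - 2)(t - 1)(t + 4); at t=4 this is 576, so t decreases.
s converges to its nearest critical value -4 (a local min of the s-part); t converges to 2. The iterate converges to (-4, 2).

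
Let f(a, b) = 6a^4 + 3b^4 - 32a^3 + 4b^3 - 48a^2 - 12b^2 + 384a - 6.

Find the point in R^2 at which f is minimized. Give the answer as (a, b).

f(a,b) separates as P(a) + Q(b) − 6, so its minimum is min P + min Q − 6.
P'(a) = 24(a - 4)(a - 2)(a + 2) vanishes at a ∈ {-2, 2, 4}; Q'(b) = 12b(b - 1)(b + 2) vanishes at b ∈ {-2, 0, 1}.
Local minima of P (where P''>0): P(-2)=-608, P(4)=256. Local minima of Q: Q(-2)=-32, Q(1)=-5.
So the global minimum of f is P(-2) + Q(-2) − 6 = -608 − 32 − 6 = -646, attained at (-2, -2).

(-2, -2)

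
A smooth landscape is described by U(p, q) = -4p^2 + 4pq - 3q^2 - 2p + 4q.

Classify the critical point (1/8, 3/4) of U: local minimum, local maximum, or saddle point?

The Hessian of U is constant: H = [[-8, 4], [4, -6]].
det(H) = (-8)·(-6) − 4² = 32.
det(H) > 0 and tr(H) = -14 < 0, so H is negative definite and the point is a local maximum.

local maximum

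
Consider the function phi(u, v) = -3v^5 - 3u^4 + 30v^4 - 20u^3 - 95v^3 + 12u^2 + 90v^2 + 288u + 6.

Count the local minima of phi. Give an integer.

phi separates as a function of u plus a function of v, so ∇phi=0 decouples.
∂phi/∂u = -12(u - 2)(u + 3)(u + 4) = 0 at u ∈ {-4, -3, 2}; ∂phi/∂v = -15v(v - 4)(v - 3)(v - 1) = 0 at v ∈ {0, 1, 3, 4}.
The Hessian is diagonal: diag(phi_uu, phi_vv). Second derivatives: phi_uu(-4)=-72, phi_uu(-3)=60, phi_uu(2)=-360; phi_vv(0)=180, phi_vv(1)=-90, phi_vv(3)=90, phi_vv(4)=-180.
Local minima occur where both diagonal entries positive: (-3, 0), (-3, 3). Count: 2.

2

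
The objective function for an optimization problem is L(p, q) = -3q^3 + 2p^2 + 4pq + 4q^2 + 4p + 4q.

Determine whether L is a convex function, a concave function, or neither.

The term -3q^3 is cubic, so the Hessian is not constant.
∂²L/∂q² = -18q + 8, which takes both signs as q varies (negative for sufficiently large q). A diagonal entry of the Hessian changing sign means the Hessian is neither positive- nor negative-semidefinite on all of R^2.

neither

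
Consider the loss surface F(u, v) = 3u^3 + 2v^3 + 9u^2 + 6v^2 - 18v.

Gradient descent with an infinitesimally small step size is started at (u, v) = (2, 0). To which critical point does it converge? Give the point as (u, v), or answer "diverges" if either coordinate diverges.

F is separable, so gradient descent decouples: u follows -∂F/∂u, v follows -∂F/∂v.
∂F/∂u = 9u(u + 2); at u=2 this is 72, so u decreases.
∂F/∂v = 6(v - 1)(v + 3); at v=0 this is -18, so v increases.
u converges to its nearest critical value 0 (a local min of the u-part); v converges to 1. The iterate converges to (0, 1).

(0, 1)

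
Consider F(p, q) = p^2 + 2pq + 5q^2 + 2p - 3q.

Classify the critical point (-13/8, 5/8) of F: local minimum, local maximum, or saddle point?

The Hessian of F is constant: H = [[2, 2], [2, 10]].
det(H) = 2·10 − 2² = 16.
det(H) > 0 and tr(H) = 12 > 0, so H is positive definite and the point is a local minimum.

local minimum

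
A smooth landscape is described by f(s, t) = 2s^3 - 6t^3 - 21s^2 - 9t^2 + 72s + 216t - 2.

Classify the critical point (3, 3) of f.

The mixed partial ∂²f/∂s∂t is 0, so the Hessian at any point is diag(f_ss, f_tt) = diag(6(2s - 7), -18(2t + 1)).
At (3, 3): H = diag(-6, -126).
Both eigenvalues are negative, so H is negative definite: a local maximum.

local maximum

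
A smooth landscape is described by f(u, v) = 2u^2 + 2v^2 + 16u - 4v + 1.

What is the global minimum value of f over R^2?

f(u,v) separates as P(u) + Q(v) + 1, so its minimum is min P + min Q + 1.
P'(u) = 4u + 16 vanishes at u ∈ {-4}; Q'(v) = 4v - 4 vanishes at v ∈ {1}.
Local minima of P (where P''>0): P(-4)=-32. Local minima of Q: Q(1)=-2.
So the global minimum of f is P(-4) + Q(1) + 1 = -32 − 2 + 1 = -33, attained at (-4, 1).

-33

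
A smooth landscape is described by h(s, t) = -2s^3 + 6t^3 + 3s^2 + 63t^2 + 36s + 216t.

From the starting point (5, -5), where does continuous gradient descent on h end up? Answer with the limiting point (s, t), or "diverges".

h is separable, so gradient descent decouples: s follows -∂h/∂s, t follows -∂h/∂t.
∂h/∂s = -6(s - 3)(s + 2); at s=5 this is -84, so s increases.
∂h/∂t = 18(t + 3)(t + 4); at t=-5 this is 36, so t decreases.
The s-coordinate has no critical point in that direction and runs off to infinity.

diverges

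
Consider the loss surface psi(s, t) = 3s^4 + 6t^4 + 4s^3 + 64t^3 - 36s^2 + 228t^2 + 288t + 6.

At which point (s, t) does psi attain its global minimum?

psi(s,t) separates as P(s) + Q(t) + 6, so its minimum is min P + min Q + 6.
P'(s) = 12s(s - 2)(s + 3) vanishes at s ∈ {-3, 0, 2}; Q'(t) = 24(t + 1)(t + 3)(t + 4) vanishes at t ∈ {-4, -3, -1}.
Local minima of P (where P''>0): P(-3)=-189, P(2)=-64. Local minima of Q: Q(-4)=-64, Q(-1)=-118.
So the global minimum of psi is P(-3) + Q(-1) + 6 = -189 − 118 + 6 = -301, attained at (-3, -1).

(-3, -1)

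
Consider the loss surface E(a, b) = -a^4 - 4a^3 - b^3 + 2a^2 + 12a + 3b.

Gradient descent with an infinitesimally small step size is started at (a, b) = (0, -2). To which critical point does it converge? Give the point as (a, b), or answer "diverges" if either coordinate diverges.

E is separable, so gradient descent decouples: a follows -∂E/∂a, b follows -∂E/∂b.
∂E/∂a = -4(a - 1)(a + 1)(a + 3); at a=0 this is 12, so a decreases.
∂E/∂b = -3(b - 1)(b + 1); at b=-2 this is -9, so b increases.
a converges to its nearest critical value -1 (a local min of the a-part); b converges to -1. The iterate converges to (-1, -1).

(-1, -1)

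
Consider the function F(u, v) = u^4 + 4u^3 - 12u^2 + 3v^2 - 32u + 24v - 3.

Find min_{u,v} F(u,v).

F(u,v) separates as P(u) + Q(v) − 3, so its minimum is min P + min Q − 3.
P'(u) = 4(u - 2)(u + 1)(u + 4) vanishes at u ∈ {-4, -1, 2}; Q'(v) = 6v + 24 vanishes at v ∈ {-4}.
Local minima of P (where P''>0): P(-4)=-64, P(2)=-64. Local minima of Q: Q(-4)=-48.
So the global minimum of F is P(-4) + Q(-4) − 3 = -64 − 48 − 3 = -115, attained at (-4, -4).

-115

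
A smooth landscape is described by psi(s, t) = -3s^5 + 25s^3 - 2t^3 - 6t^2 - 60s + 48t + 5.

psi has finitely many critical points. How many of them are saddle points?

4

psi separates as a function of s plus a function of t, so ∇psi=0 decouples.
∂psi/∂s = -15(s - 2)(s - 1)(s + 1)(s + 2) = 0 at s ∈ {-2, -1, 1, 2}; ∂psi/∂t = -6(t - 2)(t + 4) = 0 at t ∈ {-4, 2}.
The Hessian is diagonal: diag(psi_ss, psi_tt). Second derivatives: psi_ss(-2)=180, psi_ss(-1)=-90, psi_ss(1)=90, psi_ss(2)=-180; psi_tt(-4)=36, psi_tt(2)=-36.
Saddle points occur where the two diagonal entries have opposite signs: (-2, 2), (-1, -4), (1, 2), (2, -4). Count: 4.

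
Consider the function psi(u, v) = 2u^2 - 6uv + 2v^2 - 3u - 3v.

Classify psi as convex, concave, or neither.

neither

psi is quadratic, so its Hessian is the constant matrix H = [[4, -6], [-6, 4]].
det(H) = -20, tr(H) = 8.
det(H) < 0, so H is indefinite: neither convex nor concave.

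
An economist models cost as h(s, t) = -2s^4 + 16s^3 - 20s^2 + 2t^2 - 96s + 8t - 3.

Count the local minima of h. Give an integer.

1

h separates as a function of s plus a function of t, so ∇h=0 decouples.
∂h/∂s = -8(s - 4)(s - 3)(s + 1) = 0 at s ∈ {-1, 3, 4}; ∂h/∂t = 4(t + 2) = 0 at t ∈ {-2}.
The Hessian is diagonal: diag(h_ss, h_tt). Second derivatives: h_ss(-1)=-160, h_ss(3)=32, h_ss(4)=-40; h_tt(-2)=4.
Local minima occur where both diagonal entries positive: (3, -2). Count: 1.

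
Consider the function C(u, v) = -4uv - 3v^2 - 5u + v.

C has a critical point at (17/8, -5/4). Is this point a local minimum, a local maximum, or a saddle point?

The Hessian of C is constant: H = [[0, -4], [-4, -6]].
det(H) = 0·(-6) − (-4)² = -16.
Since det(H) < 0, H is indefinite and the critical point is a saddle point.

saddle point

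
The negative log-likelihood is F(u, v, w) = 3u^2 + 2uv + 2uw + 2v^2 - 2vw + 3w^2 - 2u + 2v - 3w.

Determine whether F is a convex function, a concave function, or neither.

convex

F is quadratic, so its Hessian is the constant matrix H = [[6, 2, 2], [2, 4, -2], [2, -2, 6]].
Leading principal minors: 6, 20, 64.
All positive ⇒ H ≻ 0 ⇒ convex.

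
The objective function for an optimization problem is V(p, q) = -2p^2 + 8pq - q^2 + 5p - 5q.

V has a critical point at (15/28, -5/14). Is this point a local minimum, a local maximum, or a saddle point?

The Hessian of V is constant: H = [[-4, 8], [8, -2]].
det(H) = (-4)·(-2) − 8² = -56.
Since det(H) < 0, H is indefinite and the critical point is a saddle point.

saddle point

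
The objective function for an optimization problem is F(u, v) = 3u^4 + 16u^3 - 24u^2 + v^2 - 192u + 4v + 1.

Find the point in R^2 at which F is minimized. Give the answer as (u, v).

F(u,v) separates as P(u) + Q(v) + 1, so its minimum is min P + min Q + 1.
P'(u) = 12(u - 2)(u + 2)(u + 4) vanishes at u ∈ {-4, -2, 2}; Q'(v) = 2v + 4 vanishes at v ∈ {-2}.
Local minima of P (where P''>0): P(-4)=128, P(2)=-304. Local minima of Q: Q(-2)=-4.
So the global minimum of F is P(2) + Q(-2) + 1 = -304 − 4 + 1 = -307, attained at (2, -2).

(2, -2)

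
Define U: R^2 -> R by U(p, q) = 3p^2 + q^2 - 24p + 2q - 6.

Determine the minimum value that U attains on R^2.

-55

U(p,q) separates as A(p) + B(q) − 6, so its minimum is min A + min B − 6.
A'(p) = 6p - 24 vanishes at p ∈ {4}; B'(q) = 2q + 2 vanishes at q ∈ {-1}.
Local minima of A (where A''>0): A(4)=-48. Local minima of B: B(-1)=-1.
So the global minimum of U is A(4) + B(-1) − 6 = -48 − 1 − 6 = -55, attained at (4, -1).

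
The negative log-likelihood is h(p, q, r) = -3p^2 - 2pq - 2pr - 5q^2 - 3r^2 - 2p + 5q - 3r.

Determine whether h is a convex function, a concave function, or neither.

h is quadratic, so its Hessian is the constant matrix H = [[-6, -2, -2], [-2, -10, 0], [-2, 0, -6]].
Leading principal minors: -6, 56, -296.
Signs alternate −, +, − ⇒ H ≺ 0 ⇒ concave.

concave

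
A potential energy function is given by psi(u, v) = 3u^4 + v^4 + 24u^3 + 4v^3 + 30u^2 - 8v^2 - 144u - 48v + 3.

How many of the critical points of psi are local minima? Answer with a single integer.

psi separates as a function of u plus a function of v, so ∇psi=0 decouples.
∂psi/∂u = 12(u - 1)(u + 3)(u + 4) = 0 at u ∈ {-4, -3, 1}; ∂psi/∂v = 4(v - 2)(v + 2)(v + 3) = 0 at v ∈ {-3, -2, 2}.
The Hessian is diagonal: diag(psi_uu, psi_vv). Second derivatives: psi_uu(-4)=60, psi_uu(-3)=-48, psi_uu(1)=240; psi_vv(-3)=20, psi_vv(-2)=-16, psi_vv(2)=80.
Local minima occur where both diagonal entries positive: (-4, -3), (-4, 2), (1, -3), (1, 2). Count: 4.

4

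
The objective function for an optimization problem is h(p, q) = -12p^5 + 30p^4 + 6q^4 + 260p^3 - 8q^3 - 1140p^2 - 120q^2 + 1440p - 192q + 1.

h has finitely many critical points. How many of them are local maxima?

h separates as a function of p plus a function of q, so ∇h=0 decouples.
∂h/∂p = -60(p - 3)(p - 2)(p - 1)(p + 4) = 0 at p ∈ {-4, 1, 2, 3}; ∂h/∂q = 24(q - 4)(q + 1)(q + 2) = 0 at q ∈ {-2, -1, 4}.
The Hessian is diagonal: diag(h_pp, h_qq). Second derivatives: h_pp(-4)=12600, h_pp(1)=-600, h_pp(2)=360, h_pp(3)=-840; h_qq(-2)=144, h_qq(-1)=-120, h_qq(4)=720.
Local maxima occur where both diagonal entries negative: (1, -1), (3, -1). Count: 2.

2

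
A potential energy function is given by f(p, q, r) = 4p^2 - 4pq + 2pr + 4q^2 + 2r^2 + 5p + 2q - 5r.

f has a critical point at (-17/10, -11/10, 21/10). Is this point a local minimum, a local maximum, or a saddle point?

local minimum

The Hessian is constant: H = [[8, -4, 2], [-4, 8, 0], [2, 0, 4]].
Leading principal minors: Δ₁ = 8, Δ₂ = 48, Δ₃ = 160.
All leading minors are positive, so H is positive definite: a local minimum.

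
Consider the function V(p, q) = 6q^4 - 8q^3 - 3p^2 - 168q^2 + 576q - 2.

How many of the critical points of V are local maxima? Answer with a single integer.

1

V separates as a function of p plus a function of q, so ∇V=0 decouples.
∂V/∂p = -6p = 0 at p ∈ {0}; ∂V/∂q = 24(q - 3)(q - 2)(q + 4) = 0 at q ∈ {-4, 2, 3}.
The Hessian is diagonal: diag(V_pp, V_qq). Second derivatives: V_pp(0)=-6; V_qq(-4)=1008, V_qq(2)=-144, V_qq(3)=168.
Local maxima occur where both diagonal entries negative: (0, 2). Count: 1.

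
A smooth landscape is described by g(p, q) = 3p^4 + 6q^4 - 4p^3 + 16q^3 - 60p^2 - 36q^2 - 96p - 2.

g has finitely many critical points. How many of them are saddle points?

g separates as a function of p plus a function of q, so ∇g=0 decouples.
∂g/∂p = 12(p - 4)(p + 1)(p + 2) = 0 at p ∈ {-2, -1, 4}; ∂g/∂q = 24q(q - 1)(q + 3) = 0 at q ∈ {-3, 0, 1}.
The Hessian is diagonal: diag(g_pp, g_qq). Second derivatives: g_pp(-2)=72, g_pp(-1)=-60, g_pp(4)=360; g_qq(-3)=288, g_qq(0)=-72, g_qq(1)=96.
Saddle points occur where the two diagonal entries have opposite signs: (-2, 0), (-1, -3), (-1, 1), (4, 0). Count: 4.

4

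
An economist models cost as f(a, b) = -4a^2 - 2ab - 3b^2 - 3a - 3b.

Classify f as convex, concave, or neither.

concave

f is quadratic, so its Hessian is the constant matrix H = [[-8, -2], [-2, -6]].
det(H) = 44, tr(H) = -14.
det(H) > 0 and tr(H) < 0, so H is negative definite everywhere: concave.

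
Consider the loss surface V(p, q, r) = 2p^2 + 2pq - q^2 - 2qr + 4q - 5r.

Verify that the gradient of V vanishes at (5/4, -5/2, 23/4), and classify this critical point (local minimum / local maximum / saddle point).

saddle point

∇V = (4p + 2q, 2p - 2q - 2r + 4, -2q - 5); substituting (5/4, -5/2, 23/4) gives ∇V = (0, 0, 0), so (5/4, -5/2, 23/4) is indeed a critical point.
The Hessian is constant: H = [[4, 2, 0], [2, -2, -2], [0, -2, 0]].
Leading principal minors: Δ₁ = 4, Δ₂ = -12, Δ₃ = -16.
The minors fit neither the all-positive nor the alternating-sign pattern, so H is indefinite: a saddle point.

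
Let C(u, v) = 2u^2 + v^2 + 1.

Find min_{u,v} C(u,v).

1

C(u,v) separates as P(u) + Q(v) + 1, so its minimum is min P + min Q + 1.
P'(u) = 4u vanishes at u ∈ {0}; Q'(v) = 2v vanishes at v ∈ {0}.
Local minima of P (where P''>0): P(0)=0. Local minima of Q: Q(0)=0.
So the global minimum of C is P(0) + Q(0) + 1 = 0 + 0 + 1 = 1, attained at (0, 0).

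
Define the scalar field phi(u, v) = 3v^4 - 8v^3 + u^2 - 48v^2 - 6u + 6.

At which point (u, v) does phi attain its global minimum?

(3, 4)

phi(u,v) separates as P(u) + Q(v) + 6, so its minimum is min P + min Q + 6.
P'(u) = 2u - 6 vanishes at u ∈ {3}; Q'(v) = 12v(v - 4)(v + 2) vanishes at v ∈ {-2, 0, 4}.
Local minima of P (where P''>0): P(3)=-9. Local minima of Q: Q(-2)=-80, Q(4)=-512.
So the global minimum of phi is P(3) + Q(4) + 6 = -9 − 512 + 6 = -515, attained at (3, 4).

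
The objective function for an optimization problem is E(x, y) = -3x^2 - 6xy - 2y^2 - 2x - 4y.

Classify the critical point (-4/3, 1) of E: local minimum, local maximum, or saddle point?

saddle point

The Hessian of E is constant: H = [[-6, -6], [-6, -4]].
det(H) = (-6)·(-4) − (-6)² = -12.
Since det(H) < 0, H is indefinite and the critical point is a saddle point.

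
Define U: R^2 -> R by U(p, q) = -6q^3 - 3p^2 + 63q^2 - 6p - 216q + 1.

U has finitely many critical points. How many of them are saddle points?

U separates as a function of p plus a function of q, so ∇U=0 decouples.
∂U/∂p = -6(p + 1) = 0 at p ∈ {-1}; ∂U/∂q = -18(q - 4)(q - 3) = 0 at q ∈ {3, 4}.
The Hessian is diagonal: diag(U_pp, U_qq). Second derivatives: U_pp(-1)=-6; U_qq(3)=18, U_qq(4)=-18.
Saddle points occur where the two diagonal entries have opposite signs: (-1, 3). Count: 1.

1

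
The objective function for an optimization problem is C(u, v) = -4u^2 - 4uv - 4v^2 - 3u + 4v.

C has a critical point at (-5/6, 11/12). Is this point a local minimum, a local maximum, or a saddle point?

The Hessian of C is constant: H = [[-8, -4], [-4, -8]].
det(H) = (-8)·(-8) − (-4)² = 48.
det(H) > 0 and tr(H) = -16 < 0, so H is negative definite and the point is a local maximum.

local maximum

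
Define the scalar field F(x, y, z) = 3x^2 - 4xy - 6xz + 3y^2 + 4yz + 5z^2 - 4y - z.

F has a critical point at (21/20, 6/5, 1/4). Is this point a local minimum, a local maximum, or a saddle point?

local minimum

The Hessian is constant: H = [[6, -4, -6], [-4, 6, 4], [-6, 4, 10]].
Leading principal minors: Δ₁ = 6, Δ₂ = 20, Δ₃ = 80.
All leading minors are positive, so H is positive definite: a local minimum.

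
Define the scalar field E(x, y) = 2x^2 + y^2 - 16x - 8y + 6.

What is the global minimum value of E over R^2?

-42

E(x,y) separates as P(x) + Q(y) + 6, so its minimum is min P + min Q + 6.
P'(x) = 4x - 16 vanishes at x ∈ {4}; Q'(y) = 2y - 8 vanishes at y ∈ {4}.
Local minima of P (where P''>0): P(4)=-32. Local minima of Q: Q(4)=-16.
So the global minimum of E is P(4) + Q(4) + 6 = -32 − 16 + 6 = -42, attained at (4, 4).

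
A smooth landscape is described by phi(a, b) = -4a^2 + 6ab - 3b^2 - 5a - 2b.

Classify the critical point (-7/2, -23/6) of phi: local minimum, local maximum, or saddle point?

The Hessian of phi is constant: H = [[-8, 6], [6, -6]].
det(H) = (-8)·(-6) − 6² = 12.
det(H) > 0 and tr(H) = -14 < 0, so H is negative definite and the point is a local maximum.

local maximum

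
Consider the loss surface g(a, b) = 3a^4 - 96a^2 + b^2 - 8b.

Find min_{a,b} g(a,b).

g(a,b) separates as P(a) + Q(b), so its minimum is min P + min Q.
P'(a) = 12a(a - 4)(a + 4) vanishes at a ∈ {-4, 0, 4}; Q'(b) = 2b - 8 vanishes at b ∈ {4}.
Local minima of P (where P''>0): P(-4)=-768, P(4)=-768. Local minima of Q: Q(4)=-16.
So the global minimum of g is P(-4) + Q(4) = -768 − 16 = -784, attained at (-4, 4).

-784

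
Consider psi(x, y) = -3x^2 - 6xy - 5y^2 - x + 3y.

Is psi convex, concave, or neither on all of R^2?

psi is quadratic, so its Hessian is the constant matrix H = [[-6, -6], [-6, -10]].
det(H) = 24, tr(H) = -16.
det(H) > 0 and tr(H) < 0, so H is negative definite everywhere: concave.

concave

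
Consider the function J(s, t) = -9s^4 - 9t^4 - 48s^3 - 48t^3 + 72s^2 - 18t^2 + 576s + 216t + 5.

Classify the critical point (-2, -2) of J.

local minimum

The mixed partial ∂²J/∂s∂t is 0, so the Hessian at any point is diag(J_ss, J_tt) = diag(36(-3s^2 - 8s + 4), -36(3t^2 + 8t + 1)).
At (-2, -2): H = diag(288, 108).
Both eigenvalues are positive, so H is positive definite: a local minimum.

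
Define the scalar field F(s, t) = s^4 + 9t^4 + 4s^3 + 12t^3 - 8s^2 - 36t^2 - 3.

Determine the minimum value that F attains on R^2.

F(s,t) separates as P(s) + Q(t) − 3, so its minimum is min P + min Q − 3.
P'(s) = 4s(s - 1)(s + 4) vanishes at s ∈ {-4, 0, 1}; Q'(t) = 36t(t - 1)(t + 2) vanishes at t ∈ {-2, 0, 1}.
Local minima of P (where P''>0): P(-4)=-128, P(1)=-3. Local minima of Q: Q(-2)=-96, Q(1)=-15.
So the global minimum of F is P(-4) + Q(-2) − 3 = -128 − 96 − 3 = -227, attained at (-4, -2).

-227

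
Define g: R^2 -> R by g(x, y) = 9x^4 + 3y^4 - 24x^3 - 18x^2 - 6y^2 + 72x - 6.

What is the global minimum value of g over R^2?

g(x,y) separates as P(x) + Q(y) − 6, so its minimum is min P + min Q − 6.
P'(x) = 36(x - 2)(x - 1)(x + 1) vanishes at x ∈ {-1, 1, 2}; Q'(y) = 12y(y - 1)(y + 1) vanishes at y ∈ {-1, 0, 1}.
Local minima of P (where P''>0): P(-1)=-57, P(2)=24. Local minima of Q: Q(-1)=-3, Q(1)=-3.
So the global minimum of g is P(-1) + Q(-1) − 6 = -57 − 3 − 6 = -66, attained at (-1, -1).

-66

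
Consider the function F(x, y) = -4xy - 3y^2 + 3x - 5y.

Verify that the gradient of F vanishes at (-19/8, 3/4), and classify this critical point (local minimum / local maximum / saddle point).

saddle point

∇F = (-4y + 3, -4x - 6y - 5); substituting (-19/8, 3/4) gives ∇F = (0, 0), so (-19/8, 3/4) is indeed a critical point.
The Hessian of F is constant: H = [[0, -4], [-4, -6]].
det(H) = 0·(-6) − (-4)² = -16.
Since det(H) < 0, H is indefinite and the critical point is a saddle point.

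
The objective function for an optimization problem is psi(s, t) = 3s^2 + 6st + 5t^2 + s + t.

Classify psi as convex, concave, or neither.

psi is quadratic, so its Hessian is the constant matrix H = [[6, 6], [6, 10]].
det(H) = 24, tr(H) = 16.
det(H) > 0 and tr(H) > 0, so H is positive definite everywhere: convex.

convex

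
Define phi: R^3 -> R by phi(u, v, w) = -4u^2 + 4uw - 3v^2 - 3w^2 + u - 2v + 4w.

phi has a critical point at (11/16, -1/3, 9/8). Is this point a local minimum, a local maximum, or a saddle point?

local maximum

The Hessian is constant: H = [[-8, 0, 4], [0, -6, 0], [4, 0, -6]].
Leading principal minors: Δ₁ = -8, Δ₂ = 48, Δ₃ = -192.
The minors alternate sign starting negative (−, +, −), so H is negative definite: a local maximum.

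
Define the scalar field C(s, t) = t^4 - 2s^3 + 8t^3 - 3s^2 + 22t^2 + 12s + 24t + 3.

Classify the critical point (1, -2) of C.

The mixed partial ∂²C/∂s∂t is 0, so the Hessian at any point is diag(C_ss, C_tt) = diag(-6(2s + 1), 4(3t^2 + 12t + 11)).
At (1, -2): H = diag(-18, -4).
Both eigenvalues are negative, so H is negative definite: a local maximum.

local maximum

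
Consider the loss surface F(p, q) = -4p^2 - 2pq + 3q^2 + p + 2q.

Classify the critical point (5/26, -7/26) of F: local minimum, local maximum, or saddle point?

The Hessian of F is constant: H = [[-8, -2], [-2, 6]].
det(H) = (-8)·6 − (-2)² = -52.
Since det(H) < 0, H is indefinite and the critical point is a saddle point.

saddle point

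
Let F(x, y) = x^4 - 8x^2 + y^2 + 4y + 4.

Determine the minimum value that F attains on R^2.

F(x,y) separates as P(x) + Q(y) + 4, so its minimum is min P + min Q + 4.
P'(x) = 4x(x - 2)(x + 2) vanishes at x ∈ {-2, 0, 2}; Q'(y) = 2y + 4 vanishes at y ∈ {-2}.
Local minima of P (where P''>0): P(-2)=-16, P(2)=-16. Local minima of Q: Q(-2)=-4.
So the global minimum of F is P(-2) + Q(-2) + 4 = -16 − 4 + 4 = -16, attained at (-2, -2).

-16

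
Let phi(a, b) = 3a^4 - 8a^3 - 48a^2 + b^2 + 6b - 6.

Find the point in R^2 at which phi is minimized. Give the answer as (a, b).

phi(a,b) separates as P(a) + Q(b) − 6, so its minimum is min P + min Q − 6.
P'(a) = 12a(a - 4)(a + 2) vanishes at a ∈ {-2, 0, 4}; Q'(b) = 2b + 6 vanishes at b ∈ {-3}.
Local minima of P (where P''>0): P(-2)=-80, P(4)=-512. Local minima of Q: Q(-3)=-9.
So the global minimum of phi is P(4) + Q(-3) − 6 = -512 − 9 − 6 = -527, attained at (4, -3).

(4, -3)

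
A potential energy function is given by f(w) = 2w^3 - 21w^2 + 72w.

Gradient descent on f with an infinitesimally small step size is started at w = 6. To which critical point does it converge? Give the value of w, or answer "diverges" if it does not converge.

4

f'(w) = 6(w - 4)(w - 3), so f'(6) = 36.
Gradient descent moves in the -f' direction, i.e. w is decreasing.
The nearest critical point in that direction is w = 4, where f'' = 6 > 0 (a local minimum). The iterate converges there.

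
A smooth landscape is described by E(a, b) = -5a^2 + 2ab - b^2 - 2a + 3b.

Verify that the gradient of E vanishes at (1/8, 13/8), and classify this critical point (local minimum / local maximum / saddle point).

∇E = (-10a + 2b - 2, 2a - 2b + 3); substituting (1/8, 13/8) gives ∇E = (0, 0), so (1/8, 13/8) is indeed a critical point.
The Hessian of E is constant: H = [[-10, 2], [2, -2]].
det(H) = (-10)·(-2) − 2² = 16.
det(H) > 0 and tr(H) = -12 < 0, so H is negative definite and the point is a local maximum.

local maximum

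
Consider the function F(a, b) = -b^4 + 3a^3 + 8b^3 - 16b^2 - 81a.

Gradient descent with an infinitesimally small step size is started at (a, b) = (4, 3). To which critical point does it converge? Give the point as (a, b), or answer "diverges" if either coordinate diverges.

(3, 2)

F is separable, so gradient descent decouples: a follows -∂F/∂a, b follows -∂F/∂b.
∂F/∂a = 9(a - 3)(a + 3); at a=4 this is 63, so a decreases.
∂F/∂b = -4b(b - 4)(b - 2); at b=3 this is 12, so b decreases.
a converges to its nearest critical value 3 (a local min of the a-part); b converges to 2. The iterate converges to (3, 2).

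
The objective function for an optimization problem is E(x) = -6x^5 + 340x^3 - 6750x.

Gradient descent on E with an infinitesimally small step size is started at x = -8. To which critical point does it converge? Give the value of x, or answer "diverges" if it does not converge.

E'(x) = -30(x - 5)(x - 3)(x + 3)(x + 5), so E'(-8) = -64350.
Gradient descent moves in the -E' direction, i.e. x is increasing.
The nearest critical point in that direction is x = -5, where E'' = 4800 > 0 (a local minimum). The iterate converges there.

-5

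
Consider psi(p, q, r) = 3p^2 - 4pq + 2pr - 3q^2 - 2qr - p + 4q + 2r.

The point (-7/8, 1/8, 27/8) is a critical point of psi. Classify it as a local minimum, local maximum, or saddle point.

The Hessian is constant: H = [[6, -4, 2], [-4, -6, -2], [2, -2, 0]].
Leading principal minors: Δ₁ = 6, Δ₂ = -52, Δ₃ = 32.
The minors fit neither the all-positive nor the alternating-sign pattern, so H is indefinite: a saddle point.

saddle point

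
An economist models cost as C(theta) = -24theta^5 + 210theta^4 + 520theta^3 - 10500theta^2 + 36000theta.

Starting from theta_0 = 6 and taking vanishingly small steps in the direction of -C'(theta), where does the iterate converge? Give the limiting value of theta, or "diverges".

C'(theta) = -120(theta - 5)(theta - 4)(theta - 3)(theta + 5), so C'(6) = -7920.
Gradient descent moves in the -C' direction, i.e. theta is increasing.
There is no critical point above theta=6, and C' keeps the same sign, so the iterate runs off to +∞.

diverges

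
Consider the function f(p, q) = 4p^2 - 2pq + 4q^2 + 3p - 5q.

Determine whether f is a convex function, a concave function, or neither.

f is quadratic, so its Hessian is the constant matrix H = [[8, -2], [-2, 8]].
det(H) = 60, tr(H) = 16.
det(H) > 0 and tr(H) > 0, so H is positive definite everywhere: convex.

convex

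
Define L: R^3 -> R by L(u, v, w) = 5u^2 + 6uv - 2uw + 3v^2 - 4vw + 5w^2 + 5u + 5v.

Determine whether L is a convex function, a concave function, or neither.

L is quadratic, so its Hessian is the constant matrix H = [[10, 6, -2], [6, 6, -4], [-2, -4, 10]].
Leading principal minors: 10, 24, 152.
All positive ⇒ H ≻ 0 ⇒ convex.

convex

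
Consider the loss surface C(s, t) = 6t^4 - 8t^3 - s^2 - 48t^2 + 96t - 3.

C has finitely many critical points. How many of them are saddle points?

C separates as a function of s plus a function of t, so ∇C=0 decouples.
∂C/∂s = -2s = 0 at s ∈ {0}; ∂C/∂t = 24(t - 2)(t - 1)(t + 2) = 0 at t ∈ {-2, 1, 2}.
The Hessian is diagonal: diag(C_ss, C_tt). Second derivatives: C_ss(0)=-2; C_tt(-2)=288, C_tt(1)=-72, C_tt(2)=96.
Saddle points occur where the two diagonal entries have opposite signs: (0, -2), (0, 2). Count: 2.

2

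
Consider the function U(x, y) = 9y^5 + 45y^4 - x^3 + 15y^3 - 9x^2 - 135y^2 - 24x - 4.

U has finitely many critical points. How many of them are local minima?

U separates as a function of x plus a function of y, so ∇U=0 decouples.
∂U/∂x = -3(x + 2)(x + 4) = 0 at x ∈ {-4, -2}; ∂U/∂y = 45y(y - 1)(y + 2)(y + 3) = 0 at y ∈ {-3, -2, 0, 1}.
The Hessian is diagonal: diag(U_xx, U_yy). Second derivatives: U_xx(-4)=6, U_xx(-2)=-6; U_yy(-3)=-540, U_yy(-2)=270, U_yy(0)=-270, U_yy(1)=540.
Local minima occur where both diagonal entries positive: (-4, -2), (-4, 1). Count: 2.

2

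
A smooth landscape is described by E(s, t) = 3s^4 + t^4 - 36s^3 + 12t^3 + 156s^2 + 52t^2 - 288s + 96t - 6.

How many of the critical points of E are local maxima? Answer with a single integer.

E separates as a function of s plus a function of t, so ∇E=0 decouples.
∂E/∂s = 12(s - 4)(s - 3)(s - 2) = 0 at s ∈ {2, 3, 4}; ∂E/∂t = 4(t + 2)(t + 3)(t + 4) = 0 at t ∈ {-4, -3, -2}.
The Hessian is diagonal: diag(E_ss, E_tt). Second derivatives: E_ss(2)=24, E_ss(3)=-12, E_ss(4)=24; E_tt(-4)=8, E_tt(-3)=-4, E_tt(-2)=8.
Local maxima occur where both diagonal entries negative: (3, -3). Count: 1.

1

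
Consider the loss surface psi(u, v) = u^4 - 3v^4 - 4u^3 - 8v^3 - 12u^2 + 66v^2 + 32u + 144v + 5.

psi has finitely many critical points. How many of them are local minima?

psi separates as a function of u plus a function of v, so ∇psi=0 decouples.
∂psi/∂u = 4(u - 4)(u - 1)(u + 2) = 0 at u ∈ {-2, 1, 4}; ∂psi/∂v = -12(v - 3)(v + 1)(v + 4) = 0 at v ∈ {-4, -1, 3}.
The Hessian is diagonal: diag(psi_uu, psi_vv). Second derivatives: psi_uu(-2)=72, psi_uu(1)=-36, psi_uu(4)=72; psi_vv(-4)=-252, psi_vv(-1)=144, psi_vv(3)=-336.
Local minima occur where both diagonal entries positive: (-2, -1), (4, -1). Count: 2.

2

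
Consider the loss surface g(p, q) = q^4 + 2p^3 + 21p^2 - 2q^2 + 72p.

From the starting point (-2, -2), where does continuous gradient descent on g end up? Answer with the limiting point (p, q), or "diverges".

(-3, -1)

g is separable, so gradient descent decouples: p follows -∂g/∂p, q follows -∂g/∂q.
∂g/∂p = 6(p + 3)(p + 4); at p=-2 this is 12, so p decreases.
∂g/∂q = 4q(q - 1)(q + 1); at q=-2 this is -24, so q increases.
p converges to its nearest critical value -3 (a local min of the p-part); q converges to -1. The iterate converges to (-3, -1).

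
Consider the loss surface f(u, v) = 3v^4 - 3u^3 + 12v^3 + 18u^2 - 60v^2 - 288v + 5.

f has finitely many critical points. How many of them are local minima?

f separates as a function of u plus a function of v, so ∇f=0 decouples.
∂f/∂u = -9u(u - 4) = 0 at u ∈ {0, 4}; ∂f/∂v = 12(v - 3)(v + 2)(v + 4) = 0 at v ∈ {-4, -2, 3}.
The Hessian is diagonal: diag(f_uu, f_vv). Second derivatives: f_uu(0)=36, f_uu(4)=-36; f_vv(-4)=168, f_vv(-2)=-120, f_vv(3)=420.
Local minima occur where both diagonal entries positive: (0, -4), (0, 3). Count: 2.

2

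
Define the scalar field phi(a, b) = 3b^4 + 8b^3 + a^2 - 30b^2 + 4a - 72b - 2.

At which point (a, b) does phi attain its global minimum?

(-2, 2)

phi(a,b) separates as P(a) + Q(b) − 2, so its minimum is min P + min Q − 2.
P'(a) = 2a + 4 vanishes at a ∈ {-2}; Q'(b) = 12(b - 2)(b + 1)(b + 3) vanishes at b ∈ {-3, -1, 2}.
Local minima of P (where P''>0): P(-2)=-4. Local minima of Q: Q(-3)=-27, Q(2)=-152.
So the global minimum of phi is P(-2) + Q(2) − 2 = -4 − 152 − 2 = -158, attained at (-2, 2).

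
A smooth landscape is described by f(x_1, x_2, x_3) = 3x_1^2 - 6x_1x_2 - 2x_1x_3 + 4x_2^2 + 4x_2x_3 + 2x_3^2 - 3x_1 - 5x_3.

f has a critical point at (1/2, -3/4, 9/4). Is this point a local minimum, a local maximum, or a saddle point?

local minimum

The Hessian is constant: H = [[6, -6, -2], [-6, 8, 4], [-2, 4, 4]].
Leading principal minors: Δ₁ = 6, Δ₂ = 12, Δ₃ = 16.
All leading minors are positive, so H is positive definite: a local minimum.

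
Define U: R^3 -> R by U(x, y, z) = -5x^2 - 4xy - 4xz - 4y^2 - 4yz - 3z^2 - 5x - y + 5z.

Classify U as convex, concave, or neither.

concave

U is quadratic, so its Hessian is the constant matrix H = [[-10, -4, -4], [-4, -8, -4], [-4, -4, -6]].
Leading principal minors: -10, 64, -224.
Signs alternate −, +, − ⇒ H ≺ 0 ⇒ concave.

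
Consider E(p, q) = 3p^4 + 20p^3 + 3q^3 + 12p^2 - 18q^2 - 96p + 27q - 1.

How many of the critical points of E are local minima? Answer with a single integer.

2

E separates as a function of p plus a function of q, so ∇E=0 decouples.
∂E/∂p = 12(p - 1)(p + 2)(p + 4) = 0 at p ∈ {-4, -2, 1}; ∂E/∂q = 9(q - 3)(q - 1) = 0 at q ∈ {1, 3}.
The Hessian is diagonal: diag(E_pp, E_qq). Second derivatives: E_pp(-4)=120, E_pp(-2)=-72, E_pp(1)=180; E_qq(1)=-18, E_qq(3)=18.
Local minima occur where both diagonal entries positive: (-4, 3), (1, 3). Count: 2.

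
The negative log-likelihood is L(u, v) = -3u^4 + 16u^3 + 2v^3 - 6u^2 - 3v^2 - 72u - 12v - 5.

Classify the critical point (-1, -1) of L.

local maximum

The mixed partial ∂²L/∂u∂v is 0, so the Hessian at any point is diag(L_uu, L_vv) = diag(12(-3u^2 + 8u - 1), 6(2v - 1)).
At (-1, -1): H = diag(-144, -18).
Both eigenvalues are negative, so H is negative definite: a local maximum.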